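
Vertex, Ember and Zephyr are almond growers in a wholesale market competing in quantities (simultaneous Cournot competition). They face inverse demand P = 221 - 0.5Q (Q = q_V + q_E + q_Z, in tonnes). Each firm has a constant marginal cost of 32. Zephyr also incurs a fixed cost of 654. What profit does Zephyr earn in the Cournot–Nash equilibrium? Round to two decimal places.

3811.13

A representative firm's profit is π_i = q_i(221 - 0.5Q) - 32q_i.
Setting ∂π_i/∂q_i = 0 with rivals' quantities fixed: 189 - q_i - (1/2)·Σ_{j≠i} q_j = 0.
With identical firms every q_j equals q_i, so Σ_{j≠i} q_j = 2q_i and 189 = 2q_i, giving q_i = 189/2.
Price P = 221 - (1/2)·(567/2) = 317/4.
Zephyr's profit: (317/4 - 32)·(189/2) - 654 = 3811.1250.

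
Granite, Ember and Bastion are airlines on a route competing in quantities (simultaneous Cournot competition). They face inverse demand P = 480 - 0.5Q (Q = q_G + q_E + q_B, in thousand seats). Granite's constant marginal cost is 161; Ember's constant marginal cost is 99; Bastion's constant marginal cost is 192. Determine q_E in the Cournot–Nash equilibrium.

268

Granite's profit: π_G = (480 - 0.5Q)q_G - (161q_G). Setting ∂π_G/∂q_G = 0: 319 - q_G - (1/2)(q_E + q_B) = 0.
Ember's profit: π_E = (480 - 0.5Q)q_E - (99q_E). Setting ∂π_E/∂q_E = 0: 381 - q_E - (1/2)(q_G + q_B) = 0.
Bastion's profit: π_B = (480 - 0.5Q)q_B - (192q_B). Setting ∂π_B/∂q_B = 0: 288 - q_B - (1/2)(q_G + q_E) = 0.
Adding the 3 first-order conditions: 988 − 2Q = 0, so Q = 494.
Back-substituting: q_G = (319 − 247)/(1/2) = 144, q_E = (381 − 247)/(1/2) = 268, q_B = (288 − 247)/(1/2) = 82.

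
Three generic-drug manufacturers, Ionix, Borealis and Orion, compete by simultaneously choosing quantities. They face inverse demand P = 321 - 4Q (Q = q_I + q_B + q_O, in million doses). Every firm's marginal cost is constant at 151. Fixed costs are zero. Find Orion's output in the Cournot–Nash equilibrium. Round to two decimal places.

10.63

Each firm earns π_i = (321 - 4Q)q_i - 151q_i.
Setting ∂π_i/∂q_i = 0 with rivals' quantities fixed: 170 - 8q_i - 4·Σ_{j≠i} q_j = 0.
By symmetry each firm produces the same amount; substituting Σ_{j≠i} q_j = 2q_i yields q_i = 170/16 = 85/8.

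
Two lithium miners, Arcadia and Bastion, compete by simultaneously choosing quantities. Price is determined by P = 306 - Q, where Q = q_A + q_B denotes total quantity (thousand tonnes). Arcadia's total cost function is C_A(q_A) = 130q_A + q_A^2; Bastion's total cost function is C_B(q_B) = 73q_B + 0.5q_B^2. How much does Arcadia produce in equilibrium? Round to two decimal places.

26.82

Arcadia's profit: π_A = (306 - Q)q_A - (130q_A + q_A²). Setting ∂π_A/∂q_A = 0: 176 - 4q_A - (q_B) = 0.
Bastion's profit: π_B = (306 - Q)q_B - (73q_B + (1/2)q_B²). Setting ∂π_B/∂q_B = 0: 233 - 3q_B - (q_A) = 0.
So q_A = (176 - q_B)/4 and q_B = (233 - q_A)/3.
Substituting one into the other gives q_A = 295/11 and q_B = 756/11.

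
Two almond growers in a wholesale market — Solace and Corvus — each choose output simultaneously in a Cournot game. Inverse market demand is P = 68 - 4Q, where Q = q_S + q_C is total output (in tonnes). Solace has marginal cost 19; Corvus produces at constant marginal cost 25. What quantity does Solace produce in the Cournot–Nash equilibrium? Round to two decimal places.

Solace's profit: π_S = (68 - 4Q)q_S - (19q_S). Setting ∂π_S/∂q_S = 0: 49 - 8q_S - 4(q_C) = 0.
Corvus's first-order condition: 43 - 8q_C - 4(q_S) = 0.
Rearranging gives the reaction functions q_S = (49 - 4q_C)/8 and q_C = (43 - 4q_S)/8.
Substituting one into the other gives q_S = 55/12 and q_C = 37/12.

4.58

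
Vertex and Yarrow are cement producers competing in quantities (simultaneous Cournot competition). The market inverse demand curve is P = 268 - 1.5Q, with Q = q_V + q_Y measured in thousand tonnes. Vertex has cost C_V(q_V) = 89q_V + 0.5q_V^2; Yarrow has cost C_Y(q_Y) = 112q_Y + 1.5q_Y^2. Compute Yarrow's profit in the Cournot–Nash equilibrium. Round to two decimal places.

801.46

Vertex's profit: π_V = (268 - 1.5Q)q_V - (89q_V + (1/2)q_V²). Setting ∂π_V/∂q_V = 0: 179 - 4q_V - (3/2)(q_Y) = 0.
Yarrow's profit: π_Y = (268 - 1.5Q)q_Y - (112q_Y + (3/2)q_Y²). Setting ∂π_Y/∂q_Y = 0: 156 - 6q_Y - (3/2)(q_V) = 0.
Best responses: q_V = (179 - (3/2)q_Y)/4, q_Y = (156 - (3/2)q_V)/6.
Substituting one into the other gives q_V = 1120/29 and q_Y = 474/29.
Price P = 268 - (3/2)·(1594/29) = 185.5517.
Yarrow's profit: 185.5517·(474/29) - 112·(474/29) - (3/2)(474/29)² = 801.4602.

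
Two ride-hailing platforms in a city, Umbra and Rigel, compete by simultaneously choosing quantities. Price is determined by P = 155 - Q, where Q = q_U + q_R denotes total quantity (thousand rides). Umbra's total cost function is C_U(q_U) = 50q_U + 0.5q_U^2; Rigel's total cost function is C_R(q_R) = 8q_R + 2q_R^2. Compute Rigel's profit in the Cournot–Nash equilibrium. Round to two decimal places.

Umbra's profit: π_U = (155 - Q)q_U - (50q_U + (1/2)q_U²). Setting ∂π_U/∂q_U = 0: 105 - 3q_U - (q_R) = 0.
Rigel's profit: π_R = (155 - Q)q_R - (8q_R + 2q_R²). Setting ∂π_R/∂q_R = 0: 147 - 6q_R - (q_U) = 0.
So q_U = (105 - q_R)/3 and q_R = (147 - q_U)/6.
Substituting one into the other gives q_U = 483/17 and q_R = 336/17.
Price P = 155 - 819/17 = 1816/17.
Rigel's profit: (1816/17)·(336/17) - 8·(336/17) - 2(336/17)² = 1171.9308.

1171.93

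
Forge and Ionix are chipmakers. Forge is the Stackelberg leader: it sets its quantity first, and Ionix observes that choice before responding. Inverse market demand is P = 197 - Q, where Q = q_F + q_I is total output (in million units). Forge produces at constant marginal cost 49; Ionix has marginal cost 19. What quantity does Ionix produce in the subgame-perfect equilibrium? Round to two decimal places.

Solve by backward induction. Given q_F, the follower Ionix maximises π_I = (197 - q_F - q_I)q_I - 19q_I.
∂π_I/∂q_I = 178 - q_F - 2q_I = 0 gives the reaction function q_I = (178 - q_F)/2.
The leader anticipates this reaction. Substituting into P = 197 - Q gives P = 108 - (1/2)q_F, so π_F = (108 - (1/2)q_F)q_F - 49q_F.
The leader's first-order condition 59 - q_F = 0 yields q_F = 59.
Then q_I = (178 - 59)/2 = 119/2.

59.50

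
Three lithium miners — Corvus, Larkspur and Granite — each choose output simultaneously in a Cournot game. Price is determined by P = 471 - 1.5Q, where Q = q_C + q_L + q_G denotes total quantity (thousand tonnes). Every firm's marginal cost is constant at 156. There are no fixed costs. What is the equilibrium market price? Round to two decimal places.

Each firm earns π_i = (471 - 1.5Q)q_i - 156q_i.
Setting ∂π_i/∂q_i = 0 with rivals' quantities fixed: 315 - 3q_i - (3/2)·Σ_{j≠i} q_j = 0.
With identical firms every q_j equals q_i, so Σ_{j≠i} q_j = 2q_i and 315 = 6q_i, giving q_i = 105/2.
Total output Q = 315/2, so price P = 471 - (3/2)·(315/2) = 939/4.

234.75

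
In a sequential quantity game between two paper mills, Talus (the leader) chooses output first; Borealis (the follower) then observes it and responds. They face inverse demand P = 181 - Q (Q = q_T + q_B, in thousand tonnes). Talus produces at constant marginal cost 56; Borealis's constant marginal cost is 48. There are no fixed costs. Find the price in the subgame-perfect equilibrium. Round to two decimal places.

85.25

The follower Borealis best-responds to any q_T: π_B = (181 - Q)q_B - 48q_B.
Follower FOC: 133 - q_T - 2q_B = 0, so q_B(q_T) = (133 - q_T)/2.
The leader anticipates this reaction. Substituting into P = 181 - Q gives P = 229/2 - (1/2)q_T, so π_T = (229/2 - (1/2)q_T)q_T - 56q_T.
The leader's first-order condition 117/2 - q_T = 0 yields q_T = 117/2.
Then q_B = (133 - 117/2)/2 = 149/4.
Total output Q = 383/4, so price P = 181 - 383/4 = 341/4.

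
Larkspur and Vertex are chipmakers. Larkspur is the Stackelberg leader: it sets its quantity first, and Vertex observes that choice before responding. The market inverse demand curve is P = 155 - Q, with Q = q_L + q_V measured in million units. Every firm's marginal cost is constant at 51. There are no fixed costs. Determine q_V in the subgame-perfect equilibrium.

26

Solve by backward induction. Given q_L, the follower Vertex maximises π_V = (155 - q_L - q_V)q_V - 51q_V.
∂π_V/∂q_V = 104 - q_L - 2q_V = 0 gives the reaction function q_V = (104 - q_L)/2.
The leader anticipates this reaction. Substituting into P = 155 - Q gives P = 103 - (1/2)q_L, so π_L = (103 - (1/2)q_L)q_L - 51q_L.
The leader's first-order condition 52 - q_L = 0 yields q_L = 52.
Then q_V = (104 - 52)/2 = 26.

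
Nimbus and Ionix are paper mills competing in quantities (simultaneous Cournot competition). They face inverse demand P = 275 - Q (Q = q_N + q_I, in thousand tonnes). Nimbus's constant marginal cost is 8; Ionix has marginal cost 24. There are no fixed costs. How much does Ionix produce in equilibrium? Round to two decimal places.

Nimbus's profit: π_N = (275 - Q)q_N - (8q_N). Setting ∂π_N/∂q_N = 0: 267 - 2q_N - (q_I) = 0.
Ionix's first-order condition: 251 - 2q_I - (q_N) = 0.
Best responses: q_N = (267 - q_I)/2, q_I = (251 - q_N)/2.
Substituting one into the other gives q_N = 283/3 and q_I = 235/3.

78.33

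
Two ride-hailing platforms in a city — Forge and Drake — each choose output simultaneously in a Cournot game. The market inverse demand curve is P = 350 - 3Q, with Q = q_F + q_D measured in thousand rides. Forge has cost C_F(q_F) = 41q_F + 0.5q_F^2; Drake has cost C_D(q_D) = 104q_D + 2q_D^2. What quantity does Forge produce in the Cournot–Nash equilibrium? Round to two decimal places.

38.56

Forge's profit: π_F = (350 - 3Q)q_F - (41q_F + (1/2)q_F²). Setting ∂π_F/∂q_F = 0: 309 - 7q_F - 3(q_D) = 0.
Drake's profit: π_D = (350 - 3Q)q_D - (104q_D + 2q_D²). Setting ∂π_D/∂q_D = 0: 246 - 10q_D - 3(q_F) = 0.
So q_F = (309 - 3q_D)/7 and q_D = (246 - 3q_F)/10.
Substituting one into the other gives q_F = 38.5574 and q_D = 795/61.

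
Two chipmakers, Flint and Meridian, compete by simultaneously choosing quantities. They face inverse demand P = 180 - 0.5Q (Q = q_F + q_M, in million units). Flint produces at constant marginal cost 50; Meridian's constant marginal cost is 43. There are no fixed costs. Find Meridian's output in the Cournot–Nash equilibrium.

96

Flint's profit: π_F = (180 - 0.5Q)q_F - (50q_F). Setting ∂π_F/∂q_F = 0: 130 - q_F - (1/2)(q_M) = 0.
Meridian's first-order condition: 137 - q_M - (1/2)(q_F) = 0.
So q_F = (130 - (1/2)q_M) and q_M = (137 - (1/2)q_F).
Substituting one into the other gives q_F = 82 and q_M = 96.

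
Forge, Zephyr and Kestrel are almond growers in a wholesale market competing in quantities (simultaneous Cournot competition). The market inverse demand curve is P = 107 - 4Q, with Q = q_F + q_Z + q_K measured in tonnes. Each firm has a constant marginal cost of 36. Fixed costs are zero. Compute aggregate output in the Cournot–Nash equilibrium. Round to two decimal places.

13.31

A representative firm's profit is π_i = q_i(107 - 4Q) - 36q_i.
Setting ∂π_i/∂q_i = 0 with rivals' quantities fixed: 71 - 8q_i - 4·Σ_{j≠i} q_j = 0.
By symmetry each firm produces the same amount; substituting Σ_{j≠i} q_j = 2q_i yields q_i = 71/16.
Total output Q = 71/16 + 71/16 + 71/16 = 213/16.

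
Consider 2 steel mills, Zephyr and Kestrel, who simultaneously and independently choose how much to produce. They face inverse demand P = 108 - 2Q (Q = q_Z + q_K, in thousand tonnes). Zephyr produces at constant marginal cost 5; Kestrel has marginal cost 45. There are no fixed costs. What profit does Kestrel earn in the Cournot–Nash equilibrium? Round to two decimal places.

Zephyr's profit: π_Z = (108 - 2Q)q_Z - (5q_Z). Setting ∂π_Z/∂q_Z = 0: 103 - 4q_Z - 2(q_K) = 0.
Kestrel's profit: π_K = (108 - 2Q)q_K - (45q_K). Setting ∂π_K/∂q_K = 0: 63 - 4q_K - 2(q_Z) = 0.
Rearranging gives the reaction functions q_Z = (103 - 2q_K)/4 and q_K = (63 - 2q_Z)/4.
Substituting one into the other gives q_Z = 143/6 and q_K = 23/6.
Price P = 108 - 2·(83/3) = 158/3.
Kestrel's profit: (158/3 - 45)·(23/6) = 529/18.

29.39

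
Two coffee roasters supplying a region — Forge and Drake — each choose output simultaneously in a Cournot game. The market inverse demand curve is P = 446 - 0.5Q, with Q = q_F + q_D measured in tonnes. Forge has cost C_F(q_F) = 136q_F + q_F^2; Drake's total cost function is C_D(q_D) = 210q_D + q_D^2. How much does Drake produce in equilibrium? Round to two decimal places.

63.20

Forge's profit: π_F = (446 - 0.5Q)q_F - (136q_F + q_F²). Setting ∂π_F/∂q_F = 0: 310 - 3q_F - (1/2)(q_D) = 0.
Drake's first-order condition: 236 - 3q_D - (1/2)(q_F) = 0.
Best responses: q_F = (310 - (1/2)q_D)/3, q_D = (236 - (1/2)q_F)/3.
Solving the pair: q_F = 464/5, q_D = 316/5.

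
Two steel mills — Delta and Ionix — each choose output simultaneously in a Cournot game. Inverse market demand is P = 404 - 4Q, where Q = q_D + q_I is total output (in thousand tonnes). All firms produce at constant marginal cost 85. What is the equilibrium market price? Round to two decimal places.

A representative firm's profit is π_i = q_i(404 - 4Q) - 85q_i.
Setting ∂π_i/∂q_i = 0 with rivals' quantities fixed: 319 - 8q_i - 4q_j = 0.
By symmetry each firm produces the same amount; substituting q_j = q_i yields q_i = 319/12.
Total output Q = 319/6, so price P = 404 - 4·(319/6) = 574/3.

191.33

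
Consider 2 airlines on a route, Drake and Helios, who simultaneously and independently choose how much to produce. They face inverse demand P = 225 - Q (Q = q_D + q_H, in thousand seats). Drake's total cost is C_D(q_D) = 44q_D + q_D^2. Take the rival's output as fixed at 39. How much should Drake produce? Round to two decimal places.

With the rival's output fixed at 39, Drake's profit is π_D = (225 - 39 - q_D)q_D - (44q_D + q_D²) = (186 - q_D)q_D - (44q_D + q_D²).
∂π_D/∂q_D = 142 - 4q_D = 0, so q_D = 71/2.

35.50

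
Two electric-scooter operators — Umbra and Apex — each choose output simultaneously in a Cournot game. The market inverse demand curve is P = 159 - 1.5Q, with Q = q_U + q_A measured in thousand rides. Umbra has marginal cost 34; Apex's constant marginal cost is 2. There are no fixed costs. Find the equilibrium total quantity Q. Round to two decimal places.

Umbra's profit: π_U = (159 - 1.5Q)q_U - (34q_U). Setting ∂π_U/∂q_U = 0: 125 - 3q_U - (3/2)(q_A) = 0.
Apex's profit: π_A = (159 - 1.5Q)q_A - (2q_A). Setting ∂π_A/∂q_A = 0: 157 - 3q_A - (3/2)(q_U) = 0.
So q_U = (125 - (3/2)q_A)/3 and q_A = (157 - (3/2)q_U)/3.
Solving the pair: q_U = 62/3, q_A = 42.
Total output Q = 62/3 + 42 = 188/3.

62.67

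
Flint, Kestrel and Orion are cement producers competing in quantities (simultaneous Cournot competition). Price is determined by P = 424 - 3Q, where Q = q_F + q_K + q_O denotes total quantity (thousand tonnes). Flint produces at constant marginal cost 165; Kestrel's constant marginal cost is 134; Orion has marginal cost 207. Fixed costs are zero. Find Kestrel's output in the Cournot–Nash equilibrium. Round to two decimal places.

Flint's profit: π_F = (424 - 3Q)q_F - (165q_F). Setting ∂π_F/∂q_F = 0: 259 - 6q_F - 3(q_K + q_O) = 0.
Kestrel's profit: π_K = (424 - 3Q)q_K - (134q_K). Setting ∂π_K/∂q_K = 0: 290 - 6q_K - 3(q_F + q_O) = 0.
Orion's first-order condition: 217 - 6q_O - 3(q_F + q_K) = 0.
Adding the 3 first-order conditions: 766 − 12Q = 0, so Q = 383/6.
Back-substituting: q_F = (259 − 383/2)/3 = 45/2, q_K = (290 − 383/2)/3 = 197/6, q_O = (217 − 383/2)/3 = 17/2.

32.83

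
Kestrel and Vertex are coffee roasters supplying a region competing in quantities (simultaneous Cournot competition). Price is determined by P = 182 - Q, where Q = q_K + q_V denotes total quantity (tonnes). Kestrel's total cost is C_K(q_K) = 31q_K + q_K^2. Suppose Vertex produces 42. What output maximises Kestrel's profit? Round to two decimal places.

With the rival's output fixed at 42, Kestrel's profit is π_K = (182 - 42 - q_K)q_K - (31q_K + q_K²) = (140 - q_K)q_K - (31q_K + q_K²).
∂π_K/∂q_K = 109 - 4q_K = 0, so q_K = 109/4.

27.25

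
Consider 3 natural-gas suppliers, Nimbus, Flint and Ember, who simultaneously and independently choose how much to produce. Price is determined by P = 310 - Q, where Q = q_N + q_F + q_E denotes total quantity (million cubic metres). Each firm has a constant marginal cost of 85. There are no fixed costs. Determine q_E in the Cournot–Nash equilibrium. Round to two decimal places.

A representative firm's profit is π_i = q_i(310 - Q) - 85q_i.
First-order condition (treating rivals' output as given): 225 - 2q_i - Σ_{j≠i} q_j = 0.
With identical firms every q_j equals q_i, so Σ_{j≠i} q_j = 2q_i and 225 = 4q_i, giving q_i = 225/4.

56.25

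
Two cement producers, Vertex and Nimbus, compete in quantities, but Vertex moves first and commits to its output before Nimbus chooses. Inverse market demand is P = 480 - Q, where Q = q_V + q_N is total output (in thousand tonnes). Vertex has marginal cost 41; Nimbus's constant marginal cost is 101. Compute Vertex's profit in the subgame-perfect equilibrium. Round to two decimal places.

The follower Nimbus best-responds to any q_V: π_N = (480 - Q)q_N - 101q_N.
Setting the follower's marginal profit to zero, 379 - q_V - 2q_N = 0, i.e. q_N = (379 - q_V)/2.
Vertex substitutes q_N(q_V) into its own profit: π_V = q_V(480 - q_V - (379 - q_V)/2) - 41q_V = (581/2 - (1/2)q_V)q_V - 41q_V.
Leader FOC: 499/2 - q_V = 0, so q_V = 499/2.
Then q_N = (379 - 499/2)/2 = 259/4.
Price P = 480 - 1257/4 = 663/4.
Vertex's profit: (663/4 - 41)·(499/2) = 31125.1250.

31125.13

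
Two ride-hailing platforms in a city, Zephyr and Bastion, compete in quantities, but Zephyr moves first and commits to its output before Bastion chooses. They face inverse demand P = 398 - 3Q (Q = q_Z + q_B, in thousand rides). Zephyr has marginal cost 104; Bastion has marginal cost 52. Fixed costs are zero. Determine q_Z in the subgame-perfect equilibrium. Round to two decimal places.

The follower Bastion best-responds to any q_Z: π_B = (398 - 3Q)q_B - 52q_B.
∂π_B/∂q_B = 346 - 3q_Z - 6q_B = 0 gives the reaction function q_B = (346 - 3q_Z)/6.
Zephyr substitutes q_B(q_Z) into its own profit: π_Z = q_Z(398 - 3q_Z - (346 - 3q_Z)/2) - 104q_Z = (225 - (3/2)q_Z)q_Z - 104q_Z.
The leader's first-order condition 121 - 3q_Z = 0 yields q_Z = 121/3.
Then q_B = (346 - 3·(121/3))/6 = 75/2.

40.33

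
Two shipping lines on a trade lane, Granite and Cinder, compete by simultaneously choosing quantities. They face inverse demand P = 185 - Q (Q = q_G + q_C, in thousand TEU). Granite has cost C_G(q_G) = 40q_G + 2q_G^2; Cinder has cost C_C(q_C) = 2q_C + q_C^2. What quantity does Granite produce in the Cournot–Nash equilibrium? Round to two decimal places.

Granite's profit: π_G = (185 - Q)q_G - (40q_G + 2q_G²). Setting ∂π_G/∂q_G = 0: 145 - 6q_G - (q_C) = 0.
Cinder's profit: π_C = (185 - Q)q_C - (2q_C + q_C²). Setting ∂π_C/∂q_C = 0: 183 - 4q_C - (q_G) = 0.
Best responses: q_G = (145 - q_C)/6, q_C = (183 - q_G)/4.
Solving the pair: q_G = 397/23, q_C = 953/23.

17.26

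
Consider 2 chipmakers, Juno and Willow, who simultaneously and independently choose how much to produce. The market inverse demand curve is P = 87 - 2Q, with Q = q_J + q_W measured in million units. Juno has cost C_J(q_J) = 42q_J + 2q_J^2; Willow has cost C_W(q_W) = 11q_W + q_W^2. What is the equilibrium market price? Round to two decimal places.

58.09

Juno's profit: π_J = (87 - 2Q)q_J - (42q_J + 2q_J²). Setting ∂π_J/∂q_J = 0: 45 - 8q_J - 2(q_W) = 0.
Willow's first-order condition: 76 - 6q_W - 2(q_J) = 0.
Best responses: q_J = (45 - 2q_W)/8, q_W = (76 - 2q_J)/6.
Solving the pair: q_J = 59/22, q_W = 259/22.
Total output Q = 159/11, so price P = 87 - 2·(159/11) = 639/11.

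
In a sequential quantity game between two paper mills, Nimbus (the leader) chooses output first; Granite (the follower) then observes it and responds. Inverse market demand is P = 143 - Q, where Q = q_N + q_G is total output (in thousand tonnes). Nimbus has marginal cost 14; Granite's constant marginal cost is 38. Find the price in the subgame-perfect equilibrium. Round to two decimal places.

Solve by backward induction. Given q_N, the follower Granite maximises π_G = (143 - q_N - q_G)q_G - 38q_G.
Follower FOC: 105 - q_N - 2q_G = 0, so q_G(q_N) = (105 - q_N)/2.
Nimbus substitutes q_G(q_N) into its own profit: π_N = q_N(143 - q_N - (105 - q_N)/2) - 14q_N = (181/2 - (1/2)q_N)q_N - 14q_N.
Leader FOC: 153/2 - q_N = 0, so q_N = 153/2.
Then q_G = (105 - 153/2)/2 = 57/4.
Total output Q = 363/4, so price P = 143 - 363/4 = 209/4.

52.25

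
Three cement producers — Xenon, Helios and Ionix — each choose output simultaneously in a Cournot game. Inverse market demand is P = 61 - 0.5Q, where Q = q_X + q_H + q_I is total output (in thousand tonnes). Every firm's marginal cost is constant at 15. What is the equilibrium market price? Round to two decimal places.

A representative firm's profit is π_i = q_i(61 - 0.5Q) - 15q_i.
First-order condition (treating rivals' output as given): 46 - q_i - (1/2)·Σ_{j≠i} q_j = 0.
With identical firms every q_j equals q_i, so Σ_{j≠i} q_j = 2q_i and 46 = 2q_i, giving q_i = 23.
Total output Q = 69, so price P = 61 - (1/2)·69 = 53/2.

26.50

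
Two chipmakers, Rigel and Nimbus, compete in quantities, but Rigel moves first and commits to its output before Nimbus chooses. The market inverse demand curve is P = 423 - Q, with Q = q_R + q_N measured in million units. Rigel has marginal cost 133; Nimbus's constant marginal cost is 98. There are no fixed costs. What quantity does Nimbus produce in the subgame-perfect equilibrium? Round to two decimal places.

98.75

The follower Nimbus best-responds to any q_R: π_N = (423 - Q)q_N - 98q_N.
Follower FOC: 325 - q_R - 2q_N = 0, so q_N(q_R) = (325 - q_R)/2.
Rigel substitutes q_N(q_R) into its own profit: π_R = q_R(423 - q_R - (325 - q_R)/2) - 133q_R = (521/2 - (1/2)q_R)q_R - 133q_R.
The leader's first-order condition 255/2 - q_R = 0 yields q_R = 255/2.
Then q_N = (325 - 255/2)/2 = 395/4.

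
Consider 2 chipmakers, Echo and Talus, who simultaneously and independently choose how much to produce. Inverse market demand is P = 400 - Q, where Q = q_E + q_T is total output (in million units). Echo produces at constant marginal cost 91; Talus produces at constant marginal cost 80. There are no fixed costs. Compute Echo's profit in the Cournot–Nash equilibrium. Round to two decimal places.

Echo's profit: π_E = (400 - Q)q_E - (91q_E). Setting ∂π_E/∂q_E = 0: 309 - 2q_E - (q_T) = 0.
Talus's profit: π_T = (400 - Q)q_T - (80q_T). Setting ∂π_T/∂q_T = 0: 320 - 2q_T - (q_E) = 0.
Rearranging gives the reaction functions q_E = (309 - q_T)/2 and q_T = (320 - q_E)/2.
Substituting one into the other gives q_E = 298/3 and q_T = 331/3.
Price P = 400 - 629/3 = 571/3.
Echo's profit: (571/3 - 91)·(298/3) = 9867.1111.

9867.11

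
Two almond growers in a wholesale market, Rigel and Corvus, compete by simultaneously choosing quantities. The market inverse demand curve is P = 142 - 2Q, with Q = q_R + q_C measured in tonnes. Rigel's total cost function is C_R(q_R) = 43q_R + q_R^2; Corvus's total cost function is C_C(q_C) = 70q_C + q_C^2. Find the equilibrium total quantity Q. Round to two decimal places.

Rigel's profit: π_R = (142 - 2Q)q_R - (43q_R + q_R²). Setting ∂π_R/∂q_R = 0: 99 - 6q_R - 2(q_C) = 0.
Corvus's profit: π_C = (142 - 2Q)q_C - (70q_C + q_C²). Setting ∂π_C/∂q_C = 0: 72 - 6q_C - 2(q_R) = 0.
Rearranging gives the reaction functions q_R = (99 - 2q_C)/6 and q_C = (72 - 2q_R)/6.
Solving the pair: q_R = 225/16, q_C = 117/16.
Total output Q = 225/16 + 117/16 = 171/8.

21.38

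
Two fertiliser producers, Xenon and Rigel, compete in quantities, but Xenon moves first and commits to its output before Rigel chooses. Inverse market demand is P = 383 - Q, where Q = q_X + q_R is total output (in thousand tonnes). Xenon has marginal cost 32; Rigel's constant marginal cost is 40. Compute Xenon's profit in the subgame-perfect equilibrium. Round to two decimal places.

The follower Rigel best-responds to any q_X: π_R = (383 - Q)q_R - 40q_R.
Follower FOC: 343 - q_X - 2q_R = 0, so q_R(q_X) = (343 - q_X)/2.
The leader anticipates this reaction. Substituting into P = 383 - Q gives P = 423/2 - (1/2)q_X, so π_X = (423/2 - (1/2)q_X)q_X - 32q_X.
The leader's first-order condition 359/2 - q_X = 0 yields q_X = 359/2.
Then q_R = (343 - 359/2)/2 = 327/4.
Price P = 383 - 1045/4 = 487/4.
Xenon's profit: (487/4 - 32)·(359/2) = 16110.1250.

16110.13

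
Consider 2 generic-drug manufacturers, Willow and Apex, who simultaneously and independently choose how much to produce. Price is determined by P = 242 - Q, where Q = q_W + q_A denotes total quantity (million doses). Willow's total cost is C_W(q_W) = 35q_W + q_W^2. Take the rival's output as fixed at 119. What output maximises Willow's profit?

With the rival's output fixed at 119, Willow's profit is π_W = (242 - 119 - q_W)q_W - (35q_W + q_W²) = (123 - q_W)q_W - (35q_W + q_W²).
∂π_W/∂q_W = 88 - 4q_W = 0, so q_W = 22.

22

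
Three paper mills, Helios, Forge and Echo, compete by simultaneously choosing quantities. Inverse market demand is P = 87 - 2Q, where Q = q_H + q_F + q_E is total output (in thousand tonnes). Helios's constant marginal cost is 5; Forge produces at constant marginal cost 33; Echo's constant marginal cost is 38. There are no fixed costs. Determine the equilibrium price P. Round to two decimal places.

40.75

Helios's profit: π_H = (87 - 2Q)q_H - (5q_H). Setting ∂π_H/∂q_H = 0: 82 - 4q_H - 2(q_F + q_E) = 0.
Forge's first-order condition: 54 - 4q_F - 2(q_H + q_E) = 0.
Echo's profit: π_E = (87 - 2Q)q_E - (38q_E). Setting ∂π_E/∂q_E = 0: 49 - 4q_E - 2(q_H + q_F) = 0.
Adding the 3 first-order conditions: 185 − 8Q = 0, so Q = 185/8.
Back-substituting: q_H = (82 − 185/4)/2 = 143/8, q_F = (54 − 185/4)/2 = 31/8, q_E = (49 − 185/4)/2 = 11/8.
Total output Q = 185/8, so price P = 87 - 2·(185/8) = 163/4.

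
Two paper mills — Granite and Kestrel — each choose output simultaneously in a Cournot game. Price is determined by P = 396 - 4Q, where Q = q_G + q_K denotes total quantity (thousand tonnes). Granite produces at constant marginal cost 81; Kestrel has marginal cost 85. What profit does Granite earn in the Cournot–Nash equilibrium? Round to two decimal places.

Granite's profit: π_G = (396 - 4Q)q_G - (81q_G). Setting ∂π_G/∂q_G = 0: 315 - 8q_G - 4(q_K) = 0.
Kestrel's profit: π_K = (396 - 4Q)q_K - (85q_K). Setting ∂π_K/∂q_K = 0: 311 - 8q_K - 4(q_G) = 0.
Rearranging gives the reaction functions q_G = (315 - 4q_K)/8 and q_K = (311 - 4q_G)/8.
Substituting one into the other gives q_G = 319/12 and q_K = 307/12.
Price P = 396 - 4·(313/6) = 562/3.
Granite's profit: (562/3 - 81)·(319/12) = 2826.6944.

2826.69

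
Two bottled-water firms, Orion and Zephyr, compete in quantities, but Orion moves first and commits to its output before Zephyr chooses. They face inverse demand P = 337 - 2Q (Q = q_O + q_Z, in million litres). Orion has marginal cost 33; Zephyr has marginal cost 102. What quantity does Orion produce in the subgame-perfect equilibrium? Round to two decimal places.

Solve by backward induction. Given q_O, the follower Zephyr maximises π_Z = (337 - 2q_O - 2q_Z)q_Z - 102q_Z.
Follower FOC: 235 - 2q_O - 4q_Z = 0, so q_Z(q_O) = (235 - 2q_O)/4.
Orion substitutes q_Z(q_O) into its own profit: π_O = q_O(337 - 2q_O - (235 - 2q_O)/2) - 33q_O = (439/2 - q_O)q_O - 33q_O.
Leader FOC: 373/2 - 2q_O = 0, so q_O = 373/4.
Then q_Z = (235 - 2·(373/4))/4 = 97/8.

93.25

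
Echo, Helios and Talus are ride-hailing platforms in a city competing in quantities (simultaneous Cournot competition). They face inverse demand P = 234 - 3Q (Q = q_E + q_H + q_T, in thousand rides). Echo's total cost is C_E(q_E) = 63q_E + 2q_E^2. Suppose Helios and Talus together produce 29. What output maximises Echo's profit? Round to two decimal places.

8.40

With rivals' combined output fixed at 29, Echo's profit is π_E = (234 - 3·29 - 3q_E)q_E - (63q_E + 2q_E²) = (147 - 3q_E)q_E - (63q_E + 2q_E²).
∂π_E/∂q_E = 84 - 10q_E = 0, so q_E = 42/5.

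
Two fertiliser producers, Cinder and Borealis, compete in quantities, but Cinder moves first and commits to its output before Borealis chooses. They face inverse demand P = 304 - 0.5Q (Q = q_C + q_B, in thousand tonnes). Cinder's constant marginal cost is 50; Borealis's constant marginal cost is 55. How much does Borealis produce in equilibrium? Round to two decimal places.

119.50

The follower Borealis best-responds to any q_C: π_B = (304 - 0.5Q)q_B - 55q_B.
Setting the follower's marginal profit to zero, 249 - (1/2)q_C - q_B = 0, i.e. q_B = (249 - (1/2)q_C).
The leader anticipates this reaction. Substituting into P = 304 - 0.5Q gives P = 359/2 - (1/4)q_C, so π_C = (359/2 - (1/4)q_C)q_C - 50q_C.
The leader's first-order condition 259/2 - (1/2)q_C = 0 yields q_C = 259.
Then q_B = (249 - (1/2)·259) = 239/2.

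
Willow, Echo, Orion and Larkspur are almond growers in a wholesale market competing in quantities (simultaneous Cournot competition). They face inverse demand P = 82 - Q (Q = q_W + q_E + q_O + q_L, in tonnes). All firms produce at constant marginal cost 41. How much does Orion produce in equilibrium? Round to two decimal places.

8.20

A representative firm's profit is π_i = q_i(82 - Q) - 41q_i.
Setting ∂π_i/∂q_i = 0 with rivals' quantities fixed: 41 - 2q_i - Σ_{j≠i} q_j = 0.
With identical firms every q_j equals q_i, so Σ_{j≠i} q_j = 3q_i and 41 = 5q_i, giving q_i = 41/5.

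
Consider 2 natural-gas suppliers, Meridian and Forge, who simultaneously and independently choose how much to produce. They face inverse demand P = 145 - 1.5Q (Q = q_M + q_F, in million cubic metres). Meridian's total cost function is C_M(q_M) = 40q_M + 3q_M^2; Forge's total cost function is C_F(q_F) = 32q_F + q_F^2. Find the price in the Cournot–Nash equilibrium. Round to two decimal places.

Meridian's profit: π_M = (145 - 1.5Q)q_M - (40q_M + 3q_M²). Setting ∂π_M/∂q_M = 0: 105 - 9q_M - (3/2)(q_F) = 0.
Forge's profit: π_F = (145 - 1.5Q)q_F - (32q_F + q_F²). Setting ∂π_F/∂q_F = 0: 113 - 5q_F - (3/2)(q_M) = 0.
Rearranging gives the reaction functions q_M = (105 - (3/2)q_F)/9 and q_F = (113 - (3/2)q_M)/5.
Solving the pair: q_M = 158/19, q_F = 382/19.
Total output Q = 540/19, so price P = 145 - (3/2)·(540/19) = 1945/19.

102.37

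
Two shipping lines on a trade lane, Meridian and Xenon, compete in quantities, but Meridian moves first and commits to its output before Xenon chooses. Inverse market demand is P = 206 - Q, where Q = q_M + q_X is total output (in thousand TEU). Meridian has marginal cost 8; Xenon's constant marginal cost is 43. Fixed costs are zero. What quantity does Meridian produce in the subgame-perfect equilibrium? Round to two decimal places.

116.50

The follower Xenon best-responds to any q_M: π_X = (206 - Q)q_X - 43q_X.
Setting the follower's marginal profit to zero, 163 - q_M - 2q_X = 0, i.e. q_X = (163 - q_M)/2.
Meridian substitutes q_X(q_M) into its own profit: π_M = q_M(206 - q_M - (163 - q_M)/2) - 8q_M = (249/2 - (1/2)q_M)q_M - 8q_M.
Leader FOC: 233/2 - q_M = 0, so q_M = 233/2.
Then q_X = (163 - 233/2)/2 = 93/4.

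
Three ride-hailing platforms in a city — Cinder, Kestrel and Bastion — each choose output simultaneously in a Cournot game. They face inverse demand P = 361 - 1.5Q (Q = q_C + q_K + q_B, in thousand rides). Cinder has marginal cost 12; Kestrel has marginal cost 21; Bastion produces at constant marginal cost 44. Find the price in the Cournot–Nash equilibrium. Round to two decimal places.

109.50

Cinder's profit: π_C = (361 - 1.5Q)q_C - (12q_C). Setting ∂π_C/∂q_C = 0: 349 - 3q_C - (3/2)(q_K + q_B) = 0.
Kestrel's first-order condition: 340 - 3q_K - (3/2)(q_C + q_B) = 0.
Bastion's profit: π_B = (361 - 1.5Q)q_B - (44q_B). Setting ∂π_B/∂q_B = 0: 317 - 3q_B - (3/2)(q_C + q_K) = 0.
Adding the 3 first-order conditions: 1006 − 6Q = 0, so Q = 503/3.
Back-substituting: q_C = (349 − 503/2)/(3/2) = 65, q_K = (340 − 503/2)/(3/2) = 59, q_B = (317 − 503/2)/(3/2) = 131/3.
Total output Q = 503/3, so price P = 361 - (3/2)·(503/3) = 219/2.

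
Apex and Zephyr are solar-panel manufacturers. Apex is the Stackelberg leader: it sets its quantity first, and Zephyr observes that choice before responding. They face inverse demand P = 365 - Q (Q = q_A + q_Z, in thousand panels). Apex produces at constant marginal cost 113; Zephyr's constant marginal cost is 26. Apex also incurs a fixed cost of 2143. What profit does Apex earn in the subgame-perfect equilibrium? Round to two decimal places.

The follower Zephyr best-responds to any q_A: π_Z = (365 - Q)q_Z - 26q_Z.
∂π_Z/∂q_Z = 339 - q_A - 2q_Z = 0 gives the reaction function q_Z = (339 - q_A)/2.
The leader anticipates this reaction. Substituting into P = 365 - Q gives P = 391/2 - (1/2)q_A, so π_A = (391/2 - (1/2)q_A)q_A - 113q_A.
The leader's first-order condition 165/2 - q_A = 0 yields q_A = 165/2.
Then q_Z = (339 - 165/2)/2 = 513/4.
Price P = 365 - 843/4 = 617/4.
Apex's profit: (617/4 - 113)·(165/2) - 2143 = 1260.1250.

1260.13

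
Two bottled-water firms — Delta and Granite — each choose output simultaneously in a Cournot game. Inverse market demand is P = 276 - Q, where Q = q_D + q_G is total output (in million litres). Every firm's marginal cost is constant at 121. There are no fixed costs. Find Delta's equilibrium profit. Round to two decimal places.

2669.44

A representative firm's profit is π_i = q_i(276 - Q) - 121q_i.
First-order condition (treating rivals' output as given): 155 - 2q_i - q_j = 0.
With identical firms every q_j equals q_i, so q_j = q_i and 155 = 3q_i, giving q_i = 155/3.
Price P = 276 - 310/3 = 518/3.
Delta's profit: (518/3 - 121)·(155/3) = 2669.4444.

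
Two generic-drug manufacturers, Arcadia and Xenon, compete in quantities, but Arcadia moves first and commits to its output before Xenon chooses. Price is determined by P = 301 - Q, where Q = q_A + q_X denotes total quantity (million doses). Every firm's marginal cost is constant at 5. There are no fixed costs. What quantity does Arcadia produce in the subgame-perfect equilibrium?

148

The follower Xenon best-responds to any q_A: π_X = (301 - Q)q_X - 5q_X.
∂π_X/∂q_X = 296 - q_A - 2q_X = 0 gives the reaction function q_X = (296 - q_A)/2.
Arcadia substitutes q_X(q_A) into its own profit: π_A = q_A(301 - q_A - (296 - q_A)/2) - 5q_A = (153 - (1/2)q_A)q_A - 5q_A.
The leader's first-order condition 148 - q_A = 0 yields q_A = 148.
Then q_X = (296 - 148)/2 = 74.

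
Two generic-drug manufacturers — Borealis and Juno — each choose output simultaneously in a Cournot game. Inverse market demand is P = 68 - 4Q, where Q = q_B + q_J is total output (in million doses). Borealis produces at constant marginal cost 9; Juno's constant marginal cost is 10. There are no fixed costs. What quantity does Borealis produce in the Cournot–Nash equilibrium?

5

Borealis's profit: π_B = (68 - 4Q)q_B - (9q_B). Setting ∂π_B/∂q_B = 0: 59 - 8q_B - 4(q_J) = 0.
Juno's first-order condition: 58 - 8q_J - 4(q_B) = 0.
Best responses: q_B = (59 - 4q_J)/8, q_J = (58 - 4q_B)/8.
Solving the pair: q_B = 5, q_J = 19/4.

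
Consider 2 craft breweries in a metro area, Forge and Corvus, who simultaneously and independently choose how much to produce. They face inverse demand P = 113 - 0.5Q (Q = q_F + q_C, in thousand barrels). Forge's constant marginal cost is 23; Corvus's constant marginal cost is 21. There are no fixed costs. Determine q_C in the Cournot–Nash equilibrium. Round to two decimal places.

Forge's profit: π_F = (113 - 0.5Q)q_F - (23q_F). Setting ∂π_F/∂q_F = 0: 90 - q_F - (1/2)(q_C) = 0.
Corvus's first-order condition: 92 - q_C - (1/2)(q_F) = 0.
Rearranging gives the reaction functions q_F = (90 - (1/2)q_C) and q_C = (92 - (1/2)q_F).
Solving the pair: q_F = 176/3, q_C = 188/3.

62.67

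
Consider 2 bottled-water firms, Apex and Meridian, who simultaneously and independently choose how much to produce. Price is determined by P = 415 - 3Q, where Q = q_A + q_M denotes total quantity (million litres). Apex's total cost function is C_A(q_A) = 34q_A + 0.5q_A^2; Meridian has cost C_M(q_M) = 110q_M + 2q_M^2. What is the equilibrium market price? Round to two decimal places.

223.84

Apex's profit: π_A = (415 - 3Q)q_A - (34q_A + (1/2)q_A²). Setting ∂π_A/∂q_A = 0: 381 - 7q_A - 3(q_M) = 0.
Meridian's first-order condition: 305 - 10q_M - 3(q_A) = 0.
Rearranging gives the reaction functions q_A = (381 - 3q_M)/7 and q_M = (305 - 3q_A)/10.
Solving the pair: q_A = 47.4590, q_M = 992/61.
Total output Q = 63.7213, so price P = 415 - 3·63.7213 = 223.8361.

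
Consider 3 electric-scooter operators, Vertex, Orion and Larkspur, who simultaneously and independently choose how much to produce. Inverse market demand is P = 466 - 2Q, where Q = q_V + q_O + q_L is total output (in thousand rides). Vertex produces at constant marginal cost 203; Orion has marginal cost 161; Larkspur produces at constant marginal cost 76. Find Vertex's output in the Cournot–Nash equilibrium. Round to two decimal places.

Vertex's profit: π_V = (466 - 2Q)q_V - (203q_V). Setting ∂π_V/∂q_V = 0: 263 - 4q_V - 2(q_O + q_L) = 0.
Orion's first-order condition: 305 - 4q_O - 2(q_V + q_L) = 0.
Larkspur's profit: π_L = (466 - 2Q)q_L - (76q_L). Setting ∂π_L/∂q_L = 0: 390 - 4q_L - 2(q_V + q_O) = 0.
Adding the 3 first-order conditions: 958 − 8Q = 0, so Q = 479/4.
Back-substituting: q_V = (263 − 479/2)/2 = 47/4, q_O = (305 − 479/2)/2 = 131/4, q_L = (390 − 479/2)/2 = 301/4.

11.75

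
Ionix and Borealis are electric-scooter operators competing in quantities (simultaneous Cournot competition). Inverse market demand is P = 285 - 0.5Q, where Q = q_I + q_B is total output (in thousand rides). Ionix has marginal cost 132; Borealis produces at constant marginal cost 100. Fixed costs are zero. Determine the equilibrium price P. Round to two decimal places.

Ionix's profit: π_I = (285 - 0.5Q)q_I - (132q_I). Setting ∂π_I/∂q_I = 0: 153 - q_I - (1/2)(q_B) = 0.
Borealis's profit: π_B = (285 - 0.5Q)q_B - (100q_B). Setting ∂π_B/∂q_B = 0: 185 - q_B - (1/2)(q_I) = 0.
Rearranging gives the reaction functions q_I = (153 - (1/2)q_B) and q_B = (185 - (1/2)q_I).
Substituting one into the other gives q_I = 242/3 and q_B = 434/3.
Total output Q = 676/3, so price P = 285 - (1/2)·(676/3) = 517/3.

172.33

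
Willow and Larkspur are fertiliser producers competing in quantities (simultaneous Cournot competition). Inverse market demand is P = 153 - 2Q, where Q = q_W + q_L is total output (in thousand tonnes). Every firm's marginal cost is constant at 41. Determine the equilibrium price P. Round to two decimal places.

78.33

Each firm earns π_i = (153 - 2Q)q_i - 41q_i.
Setting ∂π_i/∂q_i = 0 with rivals' quantities fixed: 112 - 4q_i - 2q_j = 0.
With identical firms every q_j equals q_i, so q_j = q_i and 112 = 6q_i, giving q_i = 56/3.
Total output Q = 112/3, so price P = 153 - 2·(112/3) = 235/3.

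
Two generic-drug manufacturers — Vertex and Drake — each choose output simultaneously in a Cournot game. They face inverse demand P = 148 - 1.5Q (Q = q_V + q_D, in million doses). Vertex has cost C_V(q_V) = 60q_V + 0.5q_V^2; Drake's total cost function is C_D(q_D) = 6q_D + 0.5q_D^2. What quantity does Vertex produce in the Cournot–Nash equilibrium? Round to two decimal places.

Vertex's profit: π_V = (148 - 1.5Q)q_V - (60q_V + (1/2)q_V²). Setting ∂π_V/∂q_V = 0: 88 - 4q_V - (3/2)(q_D) = 0.
Drake's first-order condition: 142 - 4q_D - (3/2)(q_V) = 0.
Rearranging gives the reaction functions q_V = (88 - (3/2)q_D)/4 and q_D = (142 - (3/2)q_V)/4.
Solving the pair: q_V = 556/55, q_D = 1744/55.

10.11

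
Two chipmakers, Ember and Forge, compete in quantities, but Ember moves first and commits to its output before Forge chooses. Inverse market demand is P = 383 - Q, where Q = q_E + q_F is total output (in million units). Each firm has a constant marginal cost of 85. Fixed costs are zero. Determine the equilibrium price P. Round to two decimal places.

The follower Forge best-responds to any q_E: π_F = (383 - Q)q_F - 85q_F.
∂π_F/∂q_F = 298 - q_E - 2q_F = 0 gives the reaction function q_F = (298 - q_E)/2.
The leader anticipates this reaction. Substituting into P = 383 - Q gives P = 234 - (1/2)q_E, so π_E = (234 - (1/2)q_E)q_E - 85q_E.
Maximising: ∂π_E/∂q_E = 149 - q_E = 0, giving q_E = 149.
Then q_F = (298 - 149)/2 = 149/2.
Total output Q = 447/2, so price P = 383 - 447/2 = 319/2.

159.50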